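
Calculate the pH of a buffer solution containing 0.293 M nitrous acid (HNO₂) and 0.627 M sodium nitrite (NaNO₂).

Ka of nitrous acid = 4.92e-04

pKa = -log(4.92e-04) = 3.31. pH = pKa + log([A⁻]/[HA]) = 3.31 + log(0.627/0.293)

pH = 3.64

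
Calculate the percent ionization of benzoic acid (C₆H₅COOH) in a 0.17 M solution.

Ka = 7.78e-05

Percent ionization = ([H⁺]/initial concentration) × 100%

Using Ka equilibrium: x² + Ka×x - Ka×C = 0. Solving: [H⁺] = 3.5981e-03. Percent = (3.5981e-03/0.17) × 100

Percent ionization = 2.12%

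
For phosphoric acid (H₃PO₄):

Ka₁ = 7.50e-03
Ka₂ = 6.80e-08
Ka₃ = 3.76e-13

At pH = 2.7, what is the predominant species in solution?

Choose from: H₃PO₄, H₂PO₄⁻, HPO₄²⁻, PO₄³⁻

pKa₁ = 2.12, pKa₂ = 7.17, pKa₃ = 12.42. For a polyprotic acid the predominant species crosses at each pKa: below pKa_n the protonated form dominates, above it the deprotonated form does. At pH = 2.7, the predominant species is H₂PO₄⁻.

H₂PO₄⁻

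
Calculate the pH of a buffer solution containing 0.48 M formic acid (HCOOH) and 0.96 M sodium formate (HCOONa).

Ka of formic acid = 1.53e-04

pKa = -log(1.53e-04) = 3.82. pH = pKa + log([A⁻]/[HA]) = 3.82 + log(0.96/0.48)

pH = 4.12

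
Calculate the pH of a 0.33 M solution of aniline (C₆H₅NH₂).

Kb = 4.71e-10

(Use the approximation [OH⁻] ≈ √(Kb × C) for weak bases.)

[OH⁻] = √(Kb × C) = √(4.71e-10 × 0.33) = 1.2467e-05. pOH = 4.90, pH = 14 - pOH

pH = 9.10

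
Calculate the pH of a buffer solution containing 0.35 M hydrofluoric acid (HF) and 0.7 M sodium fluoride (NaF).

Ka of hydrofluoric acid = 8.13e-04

pKa = -log(8.13e-04) = 3.09. pH = pKa + log([A⁻]/[HA]) = 3.09 + log(0.7/0.35)

pH = 3.39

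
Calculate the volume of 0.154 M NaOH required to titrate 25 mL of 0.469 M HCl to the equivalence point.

At equivalence: moles acid = moles base. moles HCl = 0.469 × 25/1000 = 0.01172 mol. V_base = moles / 0.154 × 1000 = 76.1 mL.

V_{base} = 76.1 mL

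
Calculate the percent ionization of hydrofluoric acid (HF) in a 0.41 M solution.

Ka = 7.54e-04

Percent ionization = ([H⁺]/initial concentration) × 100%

Using Ka equilibrium: x² + Ka×x - Ka×C = 0. Solving: [H⁺] = 1.7209e-02. Percent = (1.7209e-02/0.41) × 100

Percent ionization = 4.2%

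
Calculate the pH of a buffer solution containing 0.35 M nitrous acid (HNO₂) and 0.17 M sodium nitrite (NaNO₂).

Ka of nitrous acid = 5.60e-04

pKa = -log(5.60e-04) = 3.25. pH = pKa + log([A⁻]/[HA]) = 3.25 + log(0.17/0.35)

pH = 2.94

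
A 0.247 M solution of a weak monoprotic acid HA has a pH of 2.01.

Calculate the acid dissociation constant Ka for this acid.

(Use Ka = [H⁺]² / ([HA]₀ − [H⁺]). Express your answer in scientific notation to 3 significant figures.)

[H⁺] = 10^(−pH) = 10^(−2.01) = 9.772e-03 M. For HA ⇌ H⁺ + A⁻, Ka = [H⁺][A⁻]/[HA] = [H⁺]² / ([HA]₀ − [H⁺]) = (9.772e-03)² / (0.247 − 9.772e-03) = 4.03e-04.

K_a = 4.03e-04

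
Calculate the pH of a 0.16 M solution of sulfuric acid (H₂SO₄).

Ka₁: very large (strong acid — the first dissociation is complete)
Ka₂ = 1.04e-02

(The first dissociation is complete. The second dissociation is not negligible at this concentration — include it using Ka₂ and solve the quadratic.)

First dissociation is complete: [H⁺]₀ = [HSO₄⁻]₀ = C = 0.16 M. Second dissociation HSO₄⁻ ⇌ H⁺ + SO₄²⁻: let x = [SO₄²⁻]. Ka₂ = (C + x)·x / (C − x) = 1.04e-02 → x² + (C + Ka₂)·x − Ka₂·C = 0 → x² + 0.17040·x − 1.664e-03 = 0. x = (−0.17040 + √(0.17040² + 4 × 1.664e-03)) / 2 = 9.2618e-03 M. [H⁺] = C + x = 0.16 + 9.2618e-03 = 1.6926e-01 M. pH = -log(1.6926e-01) = 0.77.

pH = 0.77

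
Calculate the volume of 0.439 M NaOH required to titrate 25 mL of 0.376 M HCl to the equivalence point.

At equivalence: moles acid = moles base. moles HCl = 0.376 × 25/1000 = 0.0094 mol. V_base = moles / 0.439 × 1000 = 21.4 mL.

V_{base} = 21.4 mL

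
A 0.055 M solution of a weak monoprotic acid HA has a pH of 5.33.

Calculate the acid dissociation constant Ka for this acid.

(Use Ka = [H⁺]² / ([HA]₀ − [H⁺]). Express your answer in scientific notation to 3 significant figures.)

[H⁺] = 10^(−pH) = 10^(−5.33) = 4.677e-06 M. For HA ⇌ H⁺ + A⁻, Ka = [H⁺][A⁻]/[HA] = [H⁺]² / ([HA]₀ − [H⁺]) = (4.677e-06)² / (0.055 − 4.677e-06) = 3.98e-10.

K_a = 3.98e-10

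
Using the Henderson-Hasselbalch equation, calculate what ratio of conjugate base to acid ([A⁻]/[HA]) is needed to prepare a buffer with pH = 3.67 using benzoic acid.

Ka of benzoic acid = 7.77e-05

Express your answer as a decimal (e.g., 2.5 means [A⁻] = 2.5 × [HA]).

pKa = -log(7.77e-05) = 4.1096. pH = pKa + log([A⁻]/[HA]), so log([A⁻]/[HA]) = pH − pKa = 3.67 − 4.1096 = -0.4396. [A⁻]/[HA] = 10^(-0.4396) = 0.363

[A⁻]/[HA] = 0.363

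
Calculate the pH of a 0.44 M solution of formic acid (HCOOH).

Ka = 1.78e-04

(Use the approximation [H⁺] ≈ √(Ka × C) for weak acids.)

[H⁺] = √(Ka × C) = √(1.78e-04 × 0.44) = 8.8499e-03. pH = -log(8.8499e-03)

pH = 2.05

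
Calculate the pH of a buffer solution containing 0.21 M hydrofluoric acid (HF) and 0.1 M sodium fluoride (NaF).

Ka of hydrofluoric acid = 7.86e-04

pKa = -log(7.86e-04) = 3.10. pH = pKa + log([A⁻]/[HA]) = 3.10 + log(0.1/0.21)

pH = 2.78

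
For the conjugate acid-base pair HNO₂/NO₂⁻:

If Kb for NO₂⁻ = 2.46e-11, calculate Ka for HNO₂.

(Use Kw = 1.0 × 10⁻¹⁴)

For a conjugate pair Ka × Kb = Kw, so Ka = Kw/Kb = 1.0 × 10⁻¹⁴ / 2.46e-11 = 4.07e-04.

K_a = 4.07e-04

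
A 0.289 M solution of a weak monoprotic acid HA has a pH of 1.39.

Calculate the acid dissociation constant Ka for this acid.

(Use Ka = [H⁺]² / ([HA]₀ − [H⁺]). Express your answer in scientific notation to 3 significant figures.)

[H⁺] = 10^(−pH) = 10^(−1.39) = 4.074e-02 M. For HA ⇌ H⁺ + A⁻, Ka = [H⁺][A⁻]/[HA] = [H⁺]² / ([HA]₀ − [H⁺]) = (4.074e-02)² / (0.289 − 4.074e-02) = 6.68e-03.

K_a = 6.68e-03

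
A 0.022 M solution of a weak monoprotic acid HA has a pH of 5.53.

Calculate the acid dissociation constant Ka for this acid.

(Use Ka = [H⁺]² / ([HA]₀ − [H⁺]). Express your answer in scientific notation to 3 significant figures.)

[H⁺] = 10^(−pH) = 10^(−5.53) = 2.951e-06 M. For HA ⇌ H⁺ + A⁻, Ka = [H⁺][A⁻]/[HA] = [H⁺]² / ([HA]₀ − [H⁺]) = (2.951e-06)² / (0.022 − 2.951e-06) = 3.96e-10.

K_a = 3.96e-10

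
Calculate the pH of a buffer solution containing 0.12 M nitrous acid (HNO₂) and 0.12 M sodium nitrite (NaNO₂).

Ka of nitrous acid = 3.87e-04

pKa = -log(3.87e-04) = 3.41. pH = pKa + log([A⁻]/[HA]) = 3.41 + log(0.12/0.12)

pH = 3.41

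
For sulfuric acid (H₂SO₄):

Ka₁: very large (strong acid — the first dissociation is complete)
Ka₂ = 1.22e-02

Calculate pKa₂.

pKa₂ = -log(Ka₂) = -log(1.22e-02) = 1.91.

pK_{a2} = 1.91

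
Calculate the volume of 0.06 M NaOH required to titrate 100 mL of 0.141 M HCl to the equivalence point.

At equivalence: moles acid = moles base. moles HCl = 0.141 × 100/1000 = 0.0141 mol. V_base = moles / 0.06 × 1000 = 235.0 mL.

V_{base} = 235.0 mL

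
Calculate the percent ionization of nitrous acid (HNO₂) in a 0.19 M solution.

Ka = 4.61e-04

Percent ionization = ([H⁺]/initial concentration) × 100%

Using Ka equilibrium: x² + Ka×x - Ka×C = 0. Solving: [H⁺] = 9.1313e-03. Percent = (9.1313e-03/0.19) × 100

Percent ionization = 4.81%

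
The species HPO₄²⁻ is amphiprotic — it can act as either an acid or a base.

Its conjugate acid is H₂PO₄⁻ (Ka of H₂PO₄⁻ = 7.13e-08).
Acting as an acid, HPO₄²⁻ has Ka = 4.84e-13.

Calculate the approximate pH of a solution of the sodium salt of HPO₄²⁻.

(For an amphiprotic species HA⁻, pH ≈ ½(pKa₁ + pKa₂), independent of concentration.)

pKa₁ = -log(7.13e-08) = 7.15; pKa₂ = -log(4.84e-13) = 12.32. For an amphiprotic species, pH ≈ ½(pKa₁ + pKa₂) = ½(7.15 + 12.32) = 9.73.

pH = 9.73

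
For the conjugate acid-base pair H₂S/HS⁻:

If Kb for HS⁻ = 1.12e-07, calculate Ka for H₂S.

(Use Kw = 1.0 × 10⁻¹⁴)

For a conjugate pair Ka × Kb = Kw, so Ka = Kw/Kb = 1.0 × 10⁻¹⁴ / 1.12e-07 = 8.93e-08.

K_a = 8.93e-08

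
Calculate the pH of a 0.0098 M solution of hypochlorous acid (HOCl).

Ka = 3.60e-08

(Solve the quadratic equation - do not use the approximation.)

x² + Ka×x - Ka×C = 0. Using quadratic formula: [H⁺] = 1.8765e-05

pH = 4.73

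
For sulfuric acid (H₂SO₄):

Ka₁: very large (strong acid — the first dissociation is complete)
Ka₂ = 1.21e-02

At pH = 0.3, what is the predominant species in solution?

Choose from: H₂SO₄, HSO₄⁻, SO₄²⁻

The first dissociation is complete, so H₂SO₄ itself is never the predominant species in water; pKa₂ = -log(1.21e-02) = 1.92. For a polyprotic acid the predominant species crosses at each pKa: below pKa_n the protonated form dominates, above it the deprotonated form does. At pH = 0.3, the predominant species is HSO₄⁻.

HSO₄⁻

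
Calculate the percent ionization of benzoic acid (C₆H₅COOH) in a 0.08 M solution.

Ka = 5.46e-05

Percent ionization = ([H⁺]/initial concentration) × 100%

Using Ka equilibrium: x² + Ka×x - Ka×C = 0. Solving: [H⁺] = 2.0629e-03. Percent = (2.0629e-03/0.08) × 100

Percent ionization = 2.58%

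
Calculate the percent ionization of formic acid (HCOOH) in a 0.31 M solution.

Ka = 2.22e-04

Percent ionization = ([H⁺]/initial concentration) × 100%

Using Ka equilibrium: x² + Ka×x - Ka×C = 0. Solving: [H⁺] = 8.1855e-03. Percent = (8.1855e-03/0.31) × 100

Percent ionization = 2.64%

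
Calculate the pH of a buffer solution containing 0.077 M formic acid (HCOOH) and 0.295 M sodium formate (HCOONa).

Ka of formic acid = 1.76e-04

pKa = -log(1.76e-04) = 3.75. pH = pKa + log([A⁻]/[HA]) = 3.75 + log(0.295/0.077)

pH = 4.34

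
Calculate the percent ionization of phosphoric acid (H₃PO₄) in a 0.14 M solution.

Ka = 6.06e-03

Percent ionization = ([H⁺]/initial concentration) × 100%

Using Ka equilibrium: x² + Ka×x - Ka×C = 0. Solving: [H⁺] = 2.6254e-02. Percent = (2.6254e-02/0.14) × 100

Percent ionization = 18.8%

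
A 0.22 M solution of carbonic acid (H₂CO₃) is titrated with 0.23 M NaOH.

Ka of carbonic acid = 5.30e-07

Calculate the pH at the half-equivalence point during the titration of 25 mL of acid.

At half-equivalence [HA] = [A⁻], so Henderson-Hasselbalch gives pH = pKa = -log(5.30e-07) = 6.28.

pH = pKa = 6.28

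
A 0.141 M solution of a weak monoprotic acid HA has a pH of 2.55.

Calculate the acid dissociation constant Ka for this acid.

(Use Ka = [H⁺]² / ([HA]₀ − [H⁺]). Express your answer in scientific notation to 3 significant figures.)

[H⁺] = 10^(−pH) = 10^(−2.55) = 2.818e-03 M. For HA ⇌ H⁺ + A⁻, Ka = [H⁺][A⁻]/[HA] = [H⁺]² / ([HA]₀ − [H⁺]) = (2.818e-03)² / (0.141 − 2.818e-03) = 5.75e-05.

K_a = 5.75e-05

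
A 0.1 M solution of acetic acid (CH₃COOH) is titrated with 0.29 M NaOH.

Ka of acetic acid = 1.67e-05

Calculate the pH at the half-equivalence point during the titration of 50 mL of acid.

At half-equivalence [HA] = [A⁻], so Henderson-Hasselbalch gives pH = pKa = -log(1.67e-05) = 4.78.

pH = pKa = 4.78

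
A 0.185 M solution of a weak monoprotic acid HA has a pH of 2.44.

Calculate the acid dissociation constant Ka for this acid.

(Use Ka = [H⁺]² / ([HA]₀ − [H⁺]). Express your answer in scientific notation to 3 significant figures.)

[H⁺] = 10^(−pH) = 10^(−2.44) = 3.631e-03 M. For HA ⇌ H⁺ + A⁻, Ka = [H⁺][A⁻]/[HA] = [H⁺]² / ([HA]₀ − [H⁺]) = (3.631e-03)² / (0.185 − 3.631e-03) = 7.27e-05.

K_a = 7.27e-05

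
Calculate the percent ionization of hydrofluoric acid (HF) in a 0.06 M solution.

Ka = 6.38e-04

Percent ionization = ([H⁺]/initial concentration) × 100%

Using Ka equilibrium: x² + Ka×x - Ka×C = 0. Solving: [H⁺] = 5.8763e-03. Percent = (5.8763e-03/0.06) × 100

Percent ionization = 9.79%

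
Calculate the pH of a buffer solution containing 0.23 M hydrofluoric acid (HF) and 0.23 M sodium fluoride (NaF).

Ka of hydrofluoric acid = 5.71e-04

pKa = -log(5.71e-04) = 3.24. pH = pKa + log([A⁻]/[HA]) = 3.24 + log(0.23/0.23)

pH = 3.24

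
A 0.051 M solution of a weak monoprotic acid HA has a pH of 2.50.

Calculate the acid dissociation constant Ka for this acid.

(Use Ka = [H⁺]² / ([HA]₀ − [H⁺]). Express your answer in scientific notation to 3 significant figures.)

[H⁺] = 10^(−pH) = 10^(−2.50) = 3.162e-03 M. For HA ⇌ H⁺ + A⁻, Ka = [H⁺][A⁻]/[HA] = [H⁺]² / ([HA]₀ − [H⁺]) = (3.162e-03)² / (0.051 − 3.162e-03) = 2.09e-04.

K_a = 2.09e-04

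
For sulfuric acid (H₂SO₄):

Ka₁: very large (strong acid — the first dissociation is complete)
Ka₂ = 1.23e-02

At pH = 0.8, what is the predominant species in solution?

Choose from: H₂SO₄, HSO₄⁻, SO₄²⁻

The first dissociation is complete, so H₂SO₄ itself is never the predominant species in water; pKa₂ = -log(1.23e-02) = 1.91. For a polyprotic acid the predominant species crosses at each pKa: below pKa_n the protonated form dominates, above it the deprotonated form does. At pH = 0.8, the predominant species is HSO₄⁻.

HSO₄⁻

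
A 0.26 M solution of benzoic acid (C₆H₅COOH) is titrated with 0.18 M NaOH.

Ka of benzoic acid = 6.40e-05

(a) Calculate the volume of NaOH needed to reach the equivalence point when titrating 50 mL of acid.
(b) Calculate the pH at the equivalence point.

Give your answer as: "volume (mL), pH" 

moles acid = 0.26 × 50/1000 = 0.013 mol; V_base = moles/0.18 × 1000 = 72.2 mL. At equivalence only the conjugate base is present: [A⁻] = 0.013/0.122 = 1.0636e-01 M. Kb = Kw/Ka = 1.56e-10; [OH⁻] = √(Kb × [A⁻]) = 4.0767e-06; pOH = 5.39; pH = 14 - pOH = 8.61.

V = 72.2 mL, pH = 8.61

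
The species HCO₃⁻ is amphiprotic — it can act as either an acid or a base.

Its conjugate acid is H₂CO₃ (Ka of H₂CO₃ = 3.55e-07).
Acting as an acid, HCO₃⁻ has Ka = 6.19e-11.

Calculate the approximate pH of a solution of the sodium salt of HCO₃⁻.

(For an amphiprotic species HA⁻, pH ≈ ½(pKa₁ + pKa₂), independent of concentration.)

pKa₁ = -log(3.55e-07) = 6.45; pKa₂ = -log(6.19e-11) = 10.21. For an amphiprotic species, pH ≈ ½(pKa₁ + pKa₂) = ½(6.45 + 10.21) = 8.33.

pH = 8.33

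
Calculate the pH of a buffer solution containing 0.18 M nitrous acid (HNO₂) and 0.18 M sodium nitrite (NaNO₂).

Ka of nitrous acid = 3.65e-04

pKa = -log(3.65e-04) = 3.44. pH = pKa + log([A⁻]/[HA]) = 3.44 + log(0.18/0.18)

pH = 3.44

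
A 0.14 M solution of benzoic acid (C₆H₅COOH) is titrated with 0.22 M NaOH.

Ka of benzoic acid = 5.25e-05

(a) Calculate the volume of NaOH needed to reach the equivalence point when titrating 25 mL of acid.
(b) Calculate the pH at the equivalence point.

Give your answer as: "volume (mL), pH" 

moles acid = 0.14 × 25/1000 = 0.0035 mol; V_base = moles/0.22 × 1000 = 15.9 mL. At equivalence only the conjugate base is present: [A⁻] = 0.0035/0.041 = 8.5556e-02 M. Kb = Kw/Ka = 1.90e-10; [OH⁻] = √(Kb × [A⁻]) = 4.0369e-06; pOH = 5.39; pH = 14 - pOH = 8.61.

V = 15.9 mL, pH = 8.61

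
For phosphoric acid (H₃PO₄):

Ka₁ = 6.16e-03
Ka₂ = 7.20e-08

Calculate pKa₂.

pKa₂ = -log(Ka₂) = -log(7.20e-08) = 7.14.

pK_{a2} = 7.14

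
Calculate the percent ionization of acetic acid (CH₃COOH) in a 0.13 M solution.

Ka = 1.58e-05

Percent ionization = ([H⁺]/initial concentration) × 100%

Using Ka equilibrium: x² + Ka×x - Ka×C = 0. Solving: [H⁺] = 1.4253e-03. Percent = (1.4253e-03/0.13) × 100

Percent ionization = 1.1%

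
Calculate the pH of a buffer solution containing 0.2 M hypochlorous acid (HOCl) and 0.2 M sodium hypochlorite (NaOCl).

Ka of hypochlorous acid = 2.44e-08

pKa = -log(2.44e-08) = 7.61. pH = pKa + log([A⁻]/[HA]) = 7.61 + log(0.2/0.2)

pH = 7.61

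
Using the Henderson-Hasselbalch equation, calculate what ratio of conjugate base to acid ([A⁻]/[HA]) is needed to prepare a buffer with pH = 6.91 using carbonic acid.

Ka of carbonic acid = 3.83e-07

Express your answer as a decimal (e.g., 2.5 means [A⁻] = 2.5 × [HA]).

pKa = -log(3.83e-07) = 6.4168. pH = pKa + log([A⁻]/[HA]), so log([A⁻]/[HA]) = pH − pKa = 6.91 − 6.4168 = 0.4932. [A⁻]/[HA] = 10^(0.4932) = 3.11

[A⁻]/[HA] = 3.11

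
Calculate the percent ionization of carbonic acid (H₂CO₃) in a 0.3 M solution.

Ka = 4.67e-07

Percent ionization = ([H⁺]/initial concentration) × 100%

Using Ka equilibrium: x² + Ka×x - Ka×C = 0. Solving: [H⁺] = 3.7407e-04. Percent = (3.7407e-04/0.3) × 100

Percent ionization = 0.125%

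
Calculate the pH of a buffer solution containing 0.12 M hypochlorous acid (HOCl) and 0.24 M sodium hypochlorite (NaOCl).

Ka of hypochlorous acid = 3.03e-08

pKa = -log(3.03e-08) = 7.52. pH = pKa + log([A⁻]/[HA]) = 7.52 + log(0.24/0.12)

pH = 7.82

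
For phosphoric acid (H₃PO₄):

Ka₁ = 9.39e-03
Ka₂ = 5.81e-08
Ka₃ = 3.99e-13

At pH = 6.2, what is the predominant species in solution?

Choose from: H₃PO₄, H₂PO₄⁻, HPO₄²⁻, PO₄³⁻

pKa₁ = 2.03, pKa₂ = 7.24, pKa₃ = 12.40. For a polyprotic acid the predominant species crosses at each pKa: below pKa_n the protonated form dominates, above it the deprotonated form does. At pH = 6.2, the predominant species is H₂PO₄⁻.

H₂PO₄⁻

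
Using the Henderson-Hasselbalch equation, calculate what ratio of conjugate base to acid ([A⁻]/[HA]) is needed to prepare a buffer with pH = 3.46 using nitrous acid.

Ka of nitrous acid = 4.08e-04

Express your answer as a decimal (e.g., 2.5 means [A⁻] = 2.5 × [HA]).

pKa = -log(4.08e-04) = 3.3893. pH = pKa + log([A⁻]/[HA]), so log([A⁻]/[HA]) = pH − pKa = 3.46 − 3.3893 = 0.0707. [A⁻]/[HA] = 10^(0.0707) = 1.18

[A⁻]/[HA] = 1.18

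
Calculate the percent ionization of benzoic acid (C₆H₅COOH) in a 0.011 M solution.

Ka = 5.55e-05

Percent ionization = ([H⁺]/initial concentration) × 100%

Using Ka equilibrium: x² + Ka×x - Ka×C = 0. Solving: [H⁺] = 7.5409e-04. Percent = (7.5409e-04/0.011) × 100

Percent ionization = 6.86%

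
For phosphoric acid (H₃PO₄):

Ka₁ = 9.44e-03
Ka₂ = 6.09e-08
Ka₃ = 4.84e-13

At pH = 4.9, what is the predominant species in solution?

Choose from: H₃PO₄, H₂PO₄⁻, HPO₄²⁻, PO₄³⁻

pKa₁ = 2.03, pKa₂ = 7.22, pKa₃ = 12.32. For a polyprotic acid the predominant species crosses at each pKa: below pKa_n the protonated form dominates, above it the deprotonated form does. At pH = 4.9, the predominant species is H₂PO₄⁻.

H₂PO₄⁻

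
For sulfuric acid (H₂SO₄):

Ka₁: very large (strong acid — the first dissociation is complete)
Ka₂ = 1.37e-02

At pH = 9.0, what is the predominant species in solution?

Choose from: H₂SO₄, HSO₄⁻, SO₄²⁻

The first dissociation is complete, so H₂SO₄ itself is never the predominant species in water; pKa₂ = -log(1.37e-02) = 1.86. For a polyprotic acid the predominant species crosses at each pKa: below pKa_n the protonated form dominates, above it the deprotonated form does. At pH = 9.0, the predominant species is SO₄²⁻.

SO₄²⁻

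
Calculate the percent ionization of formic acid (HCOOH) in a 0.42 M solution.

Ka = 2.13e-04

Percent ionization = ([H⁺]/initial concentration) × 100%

Using Ka equilibrium: x² + Ka×x - Ka×C = 0. Solving: [H⁺] = 9.3524e-03. Percent = (9.3524e-03/0.42) × 100

Percent ionization = 2.23%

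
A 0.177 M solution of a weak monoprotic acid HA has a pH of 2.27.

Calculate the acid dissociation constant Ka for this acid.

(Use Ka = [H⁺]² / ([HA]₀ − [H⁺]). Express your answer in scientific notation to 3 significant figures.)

[H⁺] = 10^(−pH) = 10^(−2.27) = 5.370e-03 M. For HA ⇌ H⁺ + A⁻, Ka = [H⁺][A⁻]/[HA] = [H⁺]² / ([HA]₀ − [H⁺]) = (5.370e-03)² / (0.177 − 5.370e-03) = 1.68e-04.

K_a = 1.68e-04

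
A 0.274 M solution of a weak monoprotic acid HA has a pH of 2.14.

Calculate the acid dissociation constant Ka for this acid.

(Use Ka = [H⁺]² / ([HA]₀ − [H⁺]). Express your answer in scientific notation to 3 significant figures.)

[H⁺] = 10^(−pH) = 10^(−2.14) = 7.244e-03 M. For HA ⇌ H⁺ + A⁻, Ka = [H⁺][A⁻]/[HA] = [H⁺]² / ([HA]₀ − [H⁺]) = (7.244e-03)² / (0.274 − 7.244e-03) = 1.97e-04.

K_a = 1.97e-04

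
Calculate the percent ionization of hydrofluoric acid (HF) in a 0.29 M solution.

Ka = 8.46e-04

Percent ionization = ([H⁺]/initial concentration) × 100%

Using Ka equilibrium: x² + Ka×x - Ka×C = 0. Solving: [H⁺] = 1.5246e-02. Percent = (1.5246e-02/0.29) × 100

Percent ionization = 5.26%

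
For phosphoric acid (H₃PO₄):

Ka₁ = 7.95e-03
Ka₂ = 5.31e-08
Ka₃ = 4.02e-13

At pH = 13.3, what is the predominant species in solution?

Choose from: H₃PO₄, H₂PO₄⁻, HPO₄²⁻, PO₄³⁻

pKa₁ = 2.10, pKa₂ = 7.27, pKa₃ = 12.40. For a polyprotic acid the predominant species crosses at each pKa: below pKa_n the protonated form dominates, above it the deprotonated form does. At pH = 13.3, the predominant species is PO₄³⁻.

PO₄³⁻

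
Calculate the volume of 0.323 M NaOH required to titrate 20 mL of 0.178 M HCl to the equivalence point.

At equivalence: moles acid = moles base. moles HCl = 0.178 × 20/1000 = 0.00356 mol. V_base = moles / 0.323 × 1000 = 11.0 mL.

V_{base} = 11.0 mL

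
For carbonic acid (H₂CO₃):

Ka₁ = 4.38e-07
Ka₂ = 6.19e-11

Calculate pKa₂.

pKa₂ = -log(Ka₂) = -log(6.19e-11) = 10.21.

pK_{a2} = 10.21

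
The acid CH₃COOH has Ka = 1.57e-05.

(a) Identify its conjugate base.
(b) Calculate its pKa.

(a) The conjugate base is formed by removing one H⁺ from CH₃COOH, giving CH₃COO⁻. (b) pKa = -log(Ka) = -log(1.57e-05) = 4.80.

Conjugate base: CH₃COO⁻; pK_a = 4.80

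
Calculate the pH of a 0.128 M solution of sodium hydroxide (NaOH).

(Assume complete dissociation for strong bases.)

[OH⁻] = 0.128 M for strong base. pOH = -log[OH⁻] = 0.89, pH = 14 - pOH

pH = 13.11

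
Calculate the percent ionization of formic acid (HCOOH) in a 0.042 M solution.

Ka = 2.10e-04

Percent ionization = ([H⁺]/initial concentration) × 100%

Using Ka equilibrium: x² + Ka×x - Ka×C = 0. Solving: [H⁺] = 2.8667e-03. Percent = (2.8667e-03/0.042) × 100

Percent ionization = 6.83%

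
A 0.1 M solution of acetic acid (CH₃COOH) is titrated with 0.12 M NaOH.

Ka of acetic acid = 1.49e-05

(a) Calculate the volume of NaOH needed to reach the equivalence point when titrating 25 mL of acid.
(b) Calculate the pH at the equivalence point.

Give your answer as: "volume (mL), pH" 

moles acid = 0.1 × 25/1000 = 0.0025 mol; V_base = moles/0.12 × 1000 = 20.8 mL. At equivalence only the conjugate base is present: [A⁻] = 0.0025/0.046 = 5.4545e-02 M. Kb = Kw/Ka = 6.71e-10; [OH⁻] = √(Kb × [A⁻]) = 6.0504e-06; pOH = 5.22; pH = 14 - pOH = 8.78.

V = 20.8 mL, pH = 8.78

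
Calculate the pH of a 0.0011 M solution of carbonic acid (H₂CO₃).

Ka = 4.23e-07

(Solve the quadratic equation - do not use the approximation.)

x² + Ka×x - Ka×C = 0. Using quadratic formula: [H⁺] = 2.1360e-05

pH = 4.67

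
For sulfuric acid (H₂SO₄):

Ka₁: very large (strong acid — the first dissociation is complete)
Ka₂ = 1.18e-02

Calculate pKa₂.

pKa₂ = -log(Ka₂) = -log(1.18e-02) = 1.93.

pK_{a2} = 1.93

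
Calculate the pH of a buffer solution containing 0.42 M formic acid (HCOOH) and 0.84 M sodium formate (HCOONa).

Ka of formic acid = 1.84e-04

pKa = -log(1.84e-04) = 3.74. pH = pKa + log([A⁻]/[HA]) = 3.74 + log(0.84/0.42)

pH = 4.04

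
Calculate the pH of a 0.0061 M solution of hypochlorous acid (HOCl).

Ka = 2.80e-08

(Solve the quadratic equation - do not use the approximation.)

x² + Ka×x - Ka×C = 0. Using quadratic formula: [H⁺] = 1.3055e-05

pH = 4.88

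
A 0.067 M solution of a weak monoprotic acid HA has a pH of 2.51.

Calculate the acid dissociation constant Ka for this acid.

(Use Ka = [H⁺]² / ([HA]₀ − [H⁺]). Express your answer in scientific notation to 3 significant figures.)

[H⁺] = 10^(−pH) = 10^(−2.51) = 3.090e-03 M. For HA ⇌ H⁺ + A⁻, Ka = [H⁺][A⁻]/[HA] = [H⁺]² / ([HA]₀ − [H⁺]) = (3.090e-03)² / (0.067 − 3.090e-03) = 1.49e-04.

K_a = 1.49e-04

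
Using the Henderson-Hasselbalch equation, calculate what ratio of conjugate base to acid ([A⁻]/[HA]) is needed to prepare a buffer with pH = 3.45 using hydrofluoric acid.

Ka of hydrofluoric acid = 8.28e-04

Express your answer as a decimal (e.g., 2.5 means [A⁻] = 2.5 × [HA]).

pKa = -log(8.28e-04) = 3.0820. pH = pKa + log([A⁻]/[HA]), so log([A⁻]/[HA]) = pH − pKa = 3.45 − 3.0820 = 0.3680. [A⁻]/[HA] = 10^(0.3680) = 2.33

[A⁻]/[HA] = 2.33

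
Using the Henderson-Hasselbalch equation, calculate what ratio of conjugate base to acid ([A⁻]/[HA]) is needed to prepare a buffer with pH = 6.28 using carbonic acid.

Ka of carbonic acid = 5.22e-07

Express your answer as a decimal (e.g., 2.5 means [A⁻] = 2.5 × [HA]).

pKa = -log(5.22e-07) = 6.2823. pH = pKa + log([A⁻]/[HA]), so log([A⁻]/[HA]) = pH − pKa = 6.28 − 6.2823 = -0.0023. [A⁻]/[HA] = 10^(-0.0023) = 0.995

[A⁻]/[HA] = 0.995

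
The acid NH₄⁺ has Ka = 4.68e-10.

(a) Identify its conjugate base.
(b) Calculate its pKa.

(a) The conjugate base is formed by removing one H⁺ from NH₄⁺, giving NH₃. (b) pKa = -log(Ka) = -log(4.68e-10) = 9.33.

Conjugate base: NH₃; pK_a = 9.33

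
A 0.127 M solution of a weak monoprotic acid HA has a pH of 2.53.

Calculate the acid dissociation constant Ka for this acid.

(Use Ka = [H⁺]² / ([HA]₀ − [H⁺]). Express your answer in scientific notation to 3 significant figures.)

[H⁺] = 10^(−pH) = 10^(−2.53) = 2.951e-03 M. For HA ⇌ H⁺ + A⁻, Ka = [H⁺][A⁻]/[HA] = [H⁺]² / ([HA]₀ − [H⁺]) = (2.951e-03)² / (0.127 − 2.951e-03) = 7.02e-05.

K_a = 7.02e-05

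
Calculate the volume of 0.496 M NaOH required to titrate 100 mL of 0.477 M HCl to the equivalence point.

At equivalence: moles acid = moles base. moles HCl = 0.477 × 100/1000 = 0.0477 mol. V_base = moles / 0.496 × 1000 = 96.2 mL.

V_{base} = 96.2 mL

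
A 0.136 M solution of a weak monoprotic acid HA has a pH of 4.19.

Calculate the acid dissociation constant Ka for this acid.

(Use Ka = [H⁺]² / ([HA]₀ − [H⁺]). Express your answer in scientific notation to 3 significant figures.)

[H⁺] = 10^(−pH) = 10^(−4.19) = 6.457e-05 M. For HA ⇌ H⁺ + A⁻, Ka = [H⁺][A⁻]/[HA] = [H⁺]² / ([HA]₀ − [H⁺]) = (6.457e-05)² / (0.136 − 6.457e-05) = 3.07e-08.

K_a = 3.07e-08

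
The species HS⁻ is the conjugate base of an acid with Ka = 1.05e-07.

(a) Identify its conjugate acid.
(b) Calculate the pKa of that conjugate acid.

(a) The conjugate acid is formed by adding one H⁺ to HS⁻, giving H₂S. (b) pKa = -log(Ka) = -log(1.05e-07) = 6.98.

Conjugate acid: H₂S; pK_a = 6.98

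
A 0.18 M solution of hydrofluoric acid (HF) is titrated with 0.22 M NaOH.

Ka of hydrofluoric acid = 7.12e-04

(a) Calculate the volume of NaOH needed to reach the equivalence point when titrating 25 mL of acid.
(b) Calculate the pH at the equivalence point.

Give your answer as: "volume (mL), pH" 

moles acid = 0.18 × 25/1000 = 0.0045 mol; V_base = moles/0.22 × 1000 = 20.5 mL. At equivalence only the conjugate base is present: [A⁻] = 0.0045/0.045 = 9.9000e-02 M. Kb = Kw/Ka = 1.40e-11; [OH⁻] = √(Kb × [A⁻]) = 1.1792e-06; pOH = 5.93; pH = 14 - pOH = 8.07.

V = 20.5 mL, pH = 8.07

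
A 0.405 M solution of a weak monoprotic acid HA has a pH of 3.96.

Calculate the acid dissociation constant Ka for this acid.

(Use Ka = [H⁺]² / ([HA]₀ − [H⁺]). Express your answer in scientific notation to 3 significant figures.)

[H⁺] = 10^(−pH) = 10^(−3.96) = 1.096e-04 M. For HA ⇌ H⁺ + A⁻, Ka = [H⁺][A⁻]/[HA] = [H⁺]² / ([HA]₀ − [H⁺]) = (1.096e-04)² / (0.405 − 1.096e-04) = 2.97e-08.

K_a = 2.97e-08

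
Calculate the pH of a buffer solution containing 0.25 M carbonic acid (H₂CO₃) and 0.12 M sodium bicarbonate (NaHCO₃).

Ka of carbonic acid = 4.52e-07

pKa = -log(4.52e-07) = 6.34. pH = pKa + log([A⁻]/[HA]) = 6.34 + log(0.12/0.25)

pH = 6.03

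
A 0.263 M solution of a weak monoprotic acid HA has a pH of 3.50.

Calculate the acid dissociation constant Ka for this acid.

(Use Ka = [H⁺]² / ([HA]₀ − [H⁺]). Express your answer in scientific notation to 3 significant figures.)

[H⁺] = 10^(−pH) = 10^(−3.50) = 3.162e-04 M. For HA ⇌ H⁺ + A⁻, Ka = [H⁺][A⁻]/[HA] = [H⁺]² / ([HA]₀ − [H⁺]) = (3.162e-04)² / (0.263 − 3.162e-04) = 3.81e-07.

K_a = 3.81e-07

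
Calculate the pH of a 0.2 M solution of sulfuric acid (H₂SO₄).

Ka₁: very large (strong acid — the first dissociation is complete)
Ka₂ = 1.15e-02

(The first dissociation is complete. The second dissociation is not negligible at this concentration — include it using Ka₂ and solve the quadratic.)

First dissociation is complete: [H⁺]₀ = [HSO₄⁻]₀ = C = 0.2 M. Second dissociation HSO₄⁻ ⇌ H⁺ + SO₄²⁻: let x = [SO₄²⁻]. Ka₂ = (C + x)·x / (C − x) = 1.15e-02 → x² + (C + Ka₂)·x − Ka₂·C = 0 → x² + 0.21150·x − 2.300e-03 = 0. x = (−0.21150 + √(0.21150² + 4 × 2.300e-03)) / 2 = 1.0367e-02 M. [H⁺] = C + x = 0.2 + 1.0367e-02 = 2.1037e-01 M. pH = -log(2.1037e-01) = 0.68.

pH = 0.68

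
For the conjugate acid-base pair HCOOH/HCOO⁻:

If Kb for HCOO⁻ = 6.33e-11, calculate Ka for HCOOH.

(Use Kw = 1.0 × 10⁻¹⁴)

For a conjugate pair Ka × Kb = Kw, so Ka = Kw/Kb = 1.0 × 10⁻¹⁴ / 6.33e-11 = 1.58e-04.

K_a = 1.58e-04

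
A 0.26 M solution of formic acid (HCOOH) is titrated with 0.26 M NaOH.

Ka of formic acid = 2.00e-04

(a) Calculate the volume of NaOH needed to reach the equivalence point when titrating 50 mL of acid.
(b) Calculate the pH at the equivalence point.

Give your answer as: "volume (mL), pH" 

moles acid = 0.26 × 50/1000 = 0.013 mol; V_base = moles/0.26 × 1000 = 50.0 mL. At equivalence only the conjugate base is present: [A⁻] = 0.013/0.100 = 1.3000e-01 M. Kb = Kw/Ka = 5.00e-11; [OH⁻] = √(Kb × [A⁻]) = 2.5495e-06; pOH = 5.59; pH = 14 - pOH = 8.41.

V = 50.0 mL, pH = 8.41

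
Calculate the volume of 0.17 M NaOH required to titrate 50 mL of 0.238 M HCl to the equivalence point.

At equivalence: moles acid = moles base. moles HCl = 0.238 × 50/1000 = 0.0119 mol. V_base = moles / 0.17 × 1000 = 70.0 mL.

V_{base} = 70.0 mL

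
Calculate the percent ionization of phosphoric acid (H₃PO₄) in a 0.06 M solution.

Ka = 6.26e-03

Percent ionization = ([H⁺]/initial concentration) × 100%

Using Ka equilibrium: x² + Ka×x - Ka×C = 0. Solving: [H⁺] = 1.6502e-02. Percent = (1.6502e-02/0.06) × 100

Percent ionization = 27.5%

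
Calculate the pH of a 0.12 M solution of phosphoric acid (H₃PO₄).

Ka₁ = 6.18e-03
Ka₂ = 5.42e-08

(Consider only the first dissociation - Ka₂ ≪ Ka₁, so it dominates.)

First dissociation dominates. From Ka₁ = [H⁺][HA⁻]/[H₂A], x² + Ka₁·x − Ka₁·C = 0 with C = 0.12 M and Ka₁ = 6.18e-03. Solving: [H⁺] = (−Ka₁ + √(Ka₁² + 4·Ka₁·C)) / 2 = 2.4317e-02 M. pH = -log(2.4317e-02) = 1.61.

pH = 1.61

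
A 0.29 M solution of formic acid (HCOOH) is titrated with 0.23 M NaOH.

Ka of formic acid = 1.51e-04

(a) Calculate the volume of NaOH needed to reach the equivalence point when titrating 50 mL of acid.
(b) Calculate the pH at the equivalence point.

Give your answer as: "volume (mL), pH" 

moles acid = 0.29 × 50/1000 = 0.0145 mol; V_base = moles/0.23 × 1000 = 63.0 mL. At equivalence only the conjugate base is present: [A⁻] = 0.0145/0.113 = 1.2827e-01 M. Kb = Kw/Ka = 6.62e-11; [OH⁻] = √(Kb × [A⁻]) = 2.9146e-06; pOH = 5.54; pH = 14 - pOH = 8.46.

V = 63.0 mL, pH = 8.46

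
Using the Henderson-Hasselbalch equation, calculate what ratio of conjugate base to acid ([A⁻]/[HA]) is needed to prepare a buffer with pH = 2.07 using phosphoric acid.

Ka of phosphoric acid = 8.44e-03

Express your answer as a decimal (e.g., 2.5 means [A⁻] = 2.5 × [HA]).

pKa = -log(8.44e-03) = 2.0737. pH = pKa + log([A⁻]/[HA]), so log([A⁻]/[HA]) = pH − pKa = 2.07 − 2.0737 = -0.0037. [A⁻]/[HA] = 10^(-0.0037) = 0.992

[A⁻]/[HA] = 0.992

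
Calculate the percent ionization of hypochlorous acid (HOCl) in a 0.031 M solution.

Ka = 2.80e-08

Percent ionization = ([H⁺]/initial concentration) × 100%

Using Ka equilibrium: x² + Ka×x - Ka×C = 0. Solving: [H⁺] = 2.9448e-05. Percent = (2.9448e-05/0.031) × 100

Percent ionization = 0.095%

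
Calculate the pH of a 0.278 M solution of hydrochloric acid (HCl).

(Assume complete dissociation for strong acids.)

[H⁺] = 0.278 M for strong acid. pH = -log[H⁺] = -log(0.278)

pH = 0.56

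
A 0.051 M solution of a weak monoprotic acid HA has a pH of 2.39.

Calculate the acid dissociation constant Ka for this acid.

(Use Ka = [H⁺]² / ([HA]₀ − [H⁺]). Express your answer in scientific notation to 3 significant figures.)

[H⁺] = 10^(−pH) = 10^(−2.39) = 4.074e-03 M. For HA ⇌ H⁺ + A⁻, Ka = [H⁺][A⁻]/[HA] = [H⁺]² / ([HA]₀ − [H⁺]) = (4.074e-03)² / (0.051 − 4.074e-03) = 3.54e-04.

K_a = 3.54e-04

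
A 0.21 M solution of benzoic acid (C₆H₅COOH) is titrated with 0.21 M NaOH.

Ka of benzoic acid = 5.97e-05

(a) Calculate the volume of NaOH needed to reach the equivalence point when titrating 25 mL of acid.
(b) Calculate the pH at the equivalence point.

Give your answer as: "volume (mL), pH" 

moles acid = 0.21 × 25/1000 = 0.00525 mol; V_base = moles/0.21 × 1000 = 25.0 mL. At equivalence only the conjugate base is present: [A⁻] = 0.00525/0.050 = 1.0500e-01 M. Kb = Kw/Ka = 1.68e-10; [OH⁻] = √(Kb × [A⁻]) = 4.1938e-06; pOH = 5.38; pH = 14 - pOH = 8.62.

V = 25.0 mL, pH = 8.62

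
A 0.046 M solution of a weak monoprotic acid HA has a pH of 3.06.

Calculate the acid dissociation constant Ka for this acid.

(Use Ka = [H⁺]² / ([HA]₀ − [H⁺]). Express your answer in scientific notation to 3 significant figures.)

[H⁺] = 10^(−pH) = 10^(−3.06) = 8.710e-04 M. For HA ⇌ H⁺ + A⁻, Ka = [H⁺][A⁻]/[HA] = [H⁺]² / ([HA]₀ − [H⁺]) = (8.710e-04)² / (0.046 − 8.710e-04) = 1.68e-05.

K_a = 1.68e-05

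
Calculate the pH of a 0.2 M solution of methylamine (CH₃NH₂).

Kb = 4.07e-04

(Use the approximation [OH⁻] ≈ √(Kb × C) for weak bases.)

[OH⁻] = √(Kb × C) = √(4.07e-04 × 0.2) = 9.0222e-03. pOH = 2.04, pH = 14 - pOH

pH = 11.96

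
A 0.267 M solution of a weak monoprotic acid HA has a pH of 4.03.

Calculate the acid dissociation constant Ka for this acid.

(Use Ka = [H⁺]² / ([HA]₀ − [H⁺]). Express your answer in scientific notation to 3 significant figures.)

[H⁺] = 10^(−pH) = 10^(−4.03) = 9.333e-05 M. For HA ⇌ H⁺ + A⁻, Ka = [H⁺][A⁻]/[HA] = [H⁺]² / ([HA]₀ − [H⁺]) = (9.333e-05)² / (0.267 − 9.333e-05) = 3.26e-08.

K_a = 3.26e-08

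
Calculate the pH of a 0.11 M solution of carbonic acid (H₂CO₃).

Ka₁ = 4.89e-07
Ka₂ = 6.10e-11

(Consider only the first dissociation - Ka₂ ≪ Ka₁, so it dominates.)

First dissociation dominates. From Ka₁ = [H⁺][HA⁻]/[H₂A], x² + Ka₁·x − Ka₁·C = 0 with C = 0.11 M and Ka₁ = 4.89e-07. Solving: [H⁺] = (−Ka₁ + √(Ka₁² + 4·Ka₁·C)) / 2 = 2.3168e-04 M. pH = -log(2.3168e-04) = 3.64.

pH = 3.64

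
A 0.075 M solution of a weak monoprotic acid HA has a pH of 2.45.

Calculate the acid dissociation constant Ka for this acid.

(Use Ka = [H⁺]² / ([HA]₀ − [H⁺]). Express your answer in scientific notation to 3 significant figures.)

[H⁺] = 10^(−pH) = 10^(−2.45) = 3.548e-03 M. For HA ⇌ H⁺ + A⁻, Ka = [H⁺][A⁻]/[HA] = [H⁺]² / ([HA]₀ − [H⁺]) = (3.548e-03)² / (0.075 − 3.548e-03) = 1.76e-04.

K_a = 1.76e-04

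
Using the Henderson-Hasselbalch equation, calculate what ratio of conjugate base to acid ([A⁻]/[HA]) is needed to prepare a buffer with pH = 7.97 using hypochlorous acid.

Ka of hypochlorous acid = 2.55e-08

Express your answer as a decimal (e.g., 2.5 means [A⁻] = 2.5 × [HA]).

pKa = -log(2.55e-08) = 7.5935. pH = pKa + log([A⁻]/[HA]), so log([A⁻]/[HA]) = pH − pKa = 7.97 − 7.5935 = 0.3765. [A⁻]/[HA] = 10^(0.3765) = 2.38

[A⁻]/[HA] = 2.38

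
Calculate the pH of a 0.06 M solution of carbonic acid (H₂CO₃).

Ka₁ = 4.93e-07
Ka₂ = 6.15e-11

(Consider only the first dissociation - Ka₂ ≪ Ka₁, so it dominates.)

First dissociation dominates. From Ka₁ = [H⁺][HA⁻]/[H₂A], x² + Ka₁·x − Ka₁·C = 0 with C = 0.06 M and Ka₁ = 4.93e-07. Solving: [H⁺] = (−Ka₁ + √(Ka₁² + 4·Ka₁·C)) / 2 = 1.7174e-04 M. pH = -log(1.7174e-04) = 3.77.

pH = 3.77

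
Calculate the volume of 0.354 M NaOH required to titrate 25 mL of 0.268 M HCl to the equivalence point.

At equivalence: moles acid = moles base. moles HCl = 0.268 × 25/1000 = 0.0067 mol. V_base = moles / 0.354 × 1000 = 18.9 mL.

V_{base} = 18.9 mL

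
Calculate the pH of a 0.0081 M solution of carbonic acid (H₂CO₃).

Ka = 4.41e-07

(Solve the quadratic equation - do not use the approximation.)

x² + Ka×x - Ka×C = 0. Using quadratic formula: [H⁺] = 5.9547e-05

pH = 4.23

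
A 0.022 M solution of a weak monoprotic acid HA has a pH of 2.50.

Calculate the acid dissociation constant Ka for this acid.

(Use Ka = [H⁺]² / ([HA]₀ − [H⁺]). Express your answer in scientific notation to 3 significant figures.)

[H⁺] = 10^(−pH) = 10^(−2.50) = 3.162e-03 M. For HA ⇌ H⁺ + A⁻, Ka = [H⁺][A⁻]/[HA] = [H⁺]² / ([HA]₀ − [H⁺]) = (3.162e-03)² / (0.022 − 3.162e-03) = 5.31e-04.

K_a = 5.31e-04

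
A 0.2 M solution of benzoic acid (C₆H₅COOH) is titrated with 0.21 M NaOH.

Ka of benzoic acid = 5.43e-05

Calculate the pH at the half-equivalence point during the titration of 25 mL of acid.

At half-equivalence [HA] = [A⁻], so Henderson-Hasselbalch gives pH = pKa = -log(5.43e-05) = 4.27.

pH = pKa = 4.27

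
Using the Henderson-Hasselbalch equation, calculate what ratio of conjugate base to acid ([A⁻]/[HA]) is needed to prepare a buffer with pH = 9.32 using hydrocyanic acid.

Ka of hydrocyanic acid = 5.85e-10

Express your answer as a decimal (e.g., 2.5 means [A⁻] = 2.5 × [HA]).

pKa = -log(5.85e-10) = 9.2328. pH = pKa + log([A⁻]/[HA]), so log([A⁻]/[HA]) = pH − pKa = 9.32 − 9.2328 = 0.0872. [A⁻]/[HA] = 10^(0.0872) = 1.22

[A⁻]/[HA] = 1.22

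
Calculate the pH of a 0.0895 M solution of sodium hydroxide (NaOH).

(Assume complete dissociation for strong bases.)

[OH⁻] = 0.0895 M for strong base. pOH = -log[OH⁻] = 1.05, pH = 14 - pOH

pH = 12.95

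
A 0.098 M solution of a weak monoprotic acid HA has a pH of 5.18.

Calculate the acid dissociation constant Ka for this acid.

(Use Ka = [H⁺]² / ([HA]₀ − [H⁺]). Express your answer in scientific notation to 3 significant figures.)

[H⁺] = 10^(−pH) = 10^(−5.18) = 6.607e-06 M. For HA ⇌ H⁺ + A⁻, Ka = [H⁺][A⁻]/[HA] = [H⁺]² / ([HA]₀ − [H⁺]) = (6.607e-06)² / (0.098 − 6.607e-06) = 4.45e-10.

K_a = 4.45e-10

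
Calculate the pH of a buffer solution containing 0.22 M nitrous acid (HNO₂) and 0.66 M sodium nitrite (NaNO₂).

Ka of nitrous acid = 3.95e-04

pKa = -log(3.95e-04) = 3.40. pH = pKa + log([A⁻]/[HA]) = 3.40 + log(0.66/0.22)

pH = 3.88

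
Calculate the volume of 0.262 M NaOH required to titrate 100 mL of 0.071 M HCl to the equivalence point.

At equivalence: moles acid = moles base. moles HCl = 0.071 × 100/1000 = 0.0071 mol. V_base = moles / 0.262 × 1000 = 27.1 mL.

V_{base} = 27.1 mL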